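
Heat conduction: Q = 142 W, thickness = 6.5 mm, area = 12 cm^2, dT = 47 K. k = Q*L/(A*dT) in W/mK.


k = 142*6.5/1000/(12/10000*47) = 16.37 W/mK

16.37


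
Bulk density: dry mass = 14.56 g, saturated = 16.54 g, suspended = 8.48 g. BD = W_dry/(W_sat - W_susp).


BD = 14.56 / (16.54 - 8.48) = 14.56 / 8.06 = 1.806 g/cm^3

1.806


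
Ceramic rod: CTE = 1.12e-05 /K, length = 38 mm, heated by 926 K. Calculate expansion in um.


dL = 1.12e-05 * 38 * 926 * 1000 = 394.106 um

394.106


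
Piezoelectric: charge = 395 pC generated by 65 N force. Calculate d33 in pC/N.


d33 = 395 / 65 = 6.1 pC/N

6.1


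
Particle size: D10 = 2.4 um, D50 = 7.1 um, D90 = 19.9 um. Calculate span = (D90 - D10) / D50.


Span = (19.9 - 2.4) / 7.1 = 17.5 / 7.1 = 2.465

2.465


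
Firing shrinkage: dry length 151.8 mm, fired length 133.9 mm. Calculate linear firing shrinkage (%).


FS = (151.8 - 133.9) / 151.8 * 100 = 11.79%

11.79


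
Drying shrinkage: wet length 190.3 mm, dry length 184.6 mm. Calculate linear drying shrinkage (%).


DS = (190.3 - 184.6) / 190.3 * 100 = 3.0%

3.0


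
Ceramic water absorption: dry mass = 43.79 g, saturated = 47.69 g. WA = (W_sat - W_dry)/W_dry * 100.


WA = (47.69 - 43.79) / 43.79 * 100 = 8.91%

8.91


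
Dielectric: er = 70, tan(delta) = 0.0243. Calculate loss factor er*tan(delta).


Loss = 70 * 0.0243 = 1.701

1.701


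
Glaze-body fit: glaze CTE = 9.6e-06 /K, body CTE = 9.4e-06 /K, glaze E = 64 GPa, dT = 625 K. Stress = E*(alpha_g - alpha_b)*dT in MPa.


Stress = 64*1000*(9.6e-06 - 9.4e-06)*625 = 8.0 MPa

8.0


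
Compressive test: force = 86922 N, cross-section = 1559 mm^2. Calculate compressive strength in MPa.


CS = 86922 / 1559 = 55.8 MPa

55.8


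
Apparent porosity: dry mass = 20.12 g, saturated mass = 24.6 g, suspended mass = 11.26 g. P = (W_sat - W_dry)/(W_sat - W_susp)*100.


P = (24.6 - 20.12) / (24.6 - 11.26) * 100 = 4.48 / 13.34 * 100 = 33.6%

33.6


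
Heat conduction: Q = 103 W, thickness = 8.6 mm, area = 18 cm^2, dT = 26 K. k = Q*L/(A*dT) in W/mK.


k = 103*8.6/1000/(18/10000*26) = 18.93 W/mK

18.93


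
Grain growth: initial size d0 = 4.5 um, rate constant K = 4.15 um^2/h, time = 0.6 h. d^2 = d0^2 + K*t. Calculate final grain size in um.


d^2 = 4.5^2 + 4.15*0.6 = 22.74
d = sqrt(22.74) = 4.77 um

4.77


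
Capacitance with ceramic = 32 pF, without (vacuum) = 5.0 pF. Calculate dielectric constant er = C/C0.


er = 32 / 5.0 = 6.4

6.4


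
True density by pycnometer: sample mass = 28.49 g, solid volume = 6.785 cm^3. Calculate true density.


TD = 28.49 / 6.785 = 4.199 g/cm^3

4.199


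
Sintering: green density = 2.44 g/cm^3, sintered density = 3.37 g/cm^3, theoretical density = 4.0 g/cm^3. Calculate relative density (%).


Relative = 3.37 / 4.0 * 100 = 84.3%

84.3


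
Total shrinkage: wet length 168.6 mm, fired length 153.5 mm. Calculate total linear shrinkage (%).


TS = (168.6 - 153.5) / 168.6 * 100 = 8.96%

8.96


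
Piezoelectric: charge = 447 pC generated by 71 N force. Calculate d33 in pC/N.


d33 = 447 / 71 = 6.3 pC/N

6.3


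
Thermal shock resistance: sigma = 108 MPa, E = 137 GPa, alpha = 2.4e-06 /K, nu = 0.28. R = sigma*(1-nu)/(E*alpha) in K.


R = 108*(1-0.28)/(137*1000*2.4e-06) = 236 K

236


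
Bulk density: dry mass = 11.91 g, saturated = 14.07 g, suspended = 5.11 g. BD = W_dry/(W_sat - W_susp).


BD = 11.91 / (14.07 - 5.11) = 11.91 / 8.96 = 1.329 g/cm^3

1.329


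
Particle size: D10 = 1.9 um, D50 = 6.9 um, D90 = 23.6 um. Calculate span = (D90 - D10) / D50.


Span = (23.6 - 1.9) / 6.9 = 21.7 / 6.9 = 3.145

3.145


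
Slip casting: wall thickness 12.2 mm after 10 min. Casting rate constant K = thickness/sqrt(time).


K = 12.2 / sqrt(10) = 12.2 / 3.1623 = 3.858 mm/min^0.5

3.858


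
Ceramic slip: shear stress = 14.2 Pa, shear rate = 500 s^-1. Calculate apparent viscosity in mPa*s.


eta = tau/gamma * 1000 = 14.2/500 * 1000 = 28.4 mPa*s

28.4


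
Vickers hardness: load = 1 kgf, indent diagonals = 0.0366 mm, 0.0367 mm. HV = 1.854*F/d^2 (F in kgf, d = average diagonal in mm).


d_avg = (0.0366+0.0367)/2 = 0.03665 mm
HV = 1.854*1/0.03665^2 = 1380

1380


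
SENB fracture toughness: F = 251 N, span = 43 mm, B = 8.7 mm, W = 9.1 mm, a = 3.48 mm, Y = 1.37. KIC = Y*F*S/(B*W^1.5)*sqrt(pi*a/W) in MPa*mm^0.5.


KIC = 1.37*251*43/(8.7*9.1^1.5)*sqrt(pi*3.48/9.1) = 67.86

67.86


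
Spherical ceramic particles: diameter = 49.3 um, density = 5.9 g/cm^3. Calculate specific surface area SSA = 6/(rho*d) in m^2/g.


SSA = 6 / (5.9 * 49.3) = 0.021 m^2/g

0.021


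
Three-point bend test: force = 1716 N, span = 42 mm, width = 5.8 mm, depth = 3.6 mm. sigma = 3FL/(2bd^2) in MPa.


sigma = 3*1716*42/(2*5.8*3.6^2) = 1438.2 MPa

1438.2


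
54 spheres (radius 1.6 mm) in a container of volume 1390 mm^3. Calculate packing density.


V_sphere = 4/3*pi*1.6^3 = 17.1573 mm^3
Total V = 54*17.1573 = 926.4942 mm^3
PD = 926.4942 / 1390 = 0.667

0.667


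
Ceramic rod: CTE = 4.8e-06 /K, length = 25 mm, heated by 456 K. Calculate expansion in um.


dL = 4.8e-06 * 25 * 456 * 1000 = 54.72 um

54.72


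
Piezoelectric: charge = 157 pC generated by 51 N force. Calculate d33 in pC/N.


d33 = 157 / 51 = 3.1 pC/N

3.1


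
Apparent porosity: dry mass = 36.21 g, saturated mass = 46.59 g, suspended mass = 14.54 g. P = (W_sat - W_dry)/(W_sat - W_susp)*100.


P = (46.59 - 36.21) / (46.59 - 14.54) * 100 = 10.38 / 32.05 * 100 = 32.4%

32.4


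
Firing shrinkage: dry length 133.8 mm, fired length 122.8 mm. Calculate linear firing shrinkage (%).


FS = (133.8 - 122.8) / 133.8 * 100 = 8.22%

8.22


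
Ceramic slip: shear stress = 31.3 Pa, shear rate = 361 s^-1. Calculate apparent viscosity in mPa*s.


eta = tau/gamma * 1000 = 31.3/361 * 1000 = 86.7 mPa*s

86.7


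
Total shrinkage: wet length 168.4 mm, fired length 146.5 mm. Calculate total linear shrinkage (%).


TS = (168.4 - 146.5) / 168.4 * 100 = 13.0%

13.0


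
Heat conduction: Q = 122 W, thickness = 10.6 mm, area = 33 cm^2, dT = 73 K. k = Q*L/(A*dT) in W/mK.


k = 122*10.6/1000/(33/10000*73) = 5.37 W/mK

5.37


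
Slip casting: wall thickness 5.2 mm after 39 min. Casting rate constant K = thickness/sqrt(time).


K = 5.2 / sqrt(39) = 5.2 / 6.245 = 0.833 mm/min^0.5

0.833


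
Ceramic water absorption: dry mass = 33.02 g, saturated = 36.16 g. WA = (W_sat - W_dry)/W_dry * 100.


WA = (36.16 - 33.02) / 33.02 * 100 = 9.51%

9.51


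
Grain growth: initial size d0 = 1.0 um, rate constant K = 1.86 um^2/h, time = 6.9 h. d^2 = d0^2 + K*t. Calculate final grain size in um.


d^2 = 1.0^2 + 1.86*6.9 = 13.834
d = sqrt(13.834) = 3.72 um

3.72


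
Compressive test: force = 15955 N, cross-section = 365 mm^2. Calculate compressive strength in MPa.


CS = 15955 / 365 = 43.7 MPa

43.7


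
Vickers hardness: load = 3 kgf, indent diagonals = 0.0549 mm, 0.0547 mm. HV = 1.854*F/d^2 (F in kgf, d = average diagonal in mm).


d_avg = (0.0549+0.0547)/2 = 0.0548 mm
HV = 1.854*3/0.0548^2 = 1852

1852


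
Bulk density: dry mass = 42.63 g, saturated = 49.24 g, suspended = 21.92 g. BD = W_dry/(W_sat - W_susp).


BD = 42.63 / (49.24 - 21.92) = 42.63 / 27.32 = 1.56 g/cm^3

1.56


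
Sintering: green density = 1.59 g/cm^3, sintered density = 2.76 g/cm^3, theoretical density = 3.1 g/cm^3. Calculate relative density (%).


Relative = 2.76 / 3.1 * 100 = 89.0%

89.0


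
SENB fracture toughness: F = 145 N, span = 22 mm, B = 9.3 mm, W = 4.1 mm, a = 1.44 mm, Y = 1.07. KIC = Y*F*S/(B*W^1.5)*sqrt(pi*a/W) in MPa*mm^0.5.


KIC = 1.07*145*22/(9.3*4.1^1.5)*sqrt(pi*1.44/4.1) = 46.44

46.44


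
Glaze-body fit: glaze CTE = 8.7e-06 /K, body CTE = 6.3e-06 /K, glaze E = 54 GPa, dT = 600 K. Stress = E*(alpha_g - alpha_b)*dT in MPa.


Stress = 54*1000*(8.7e-06 - 6.3e-06)*600 = 77.8 MPa

77.8


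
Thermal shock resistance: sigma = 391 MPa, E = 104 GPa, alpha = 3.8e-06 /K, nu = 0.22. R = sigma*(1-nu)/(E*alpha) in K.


R = 391*(1-0.22)/(104*1000*3.8e-06) = 772 K

772


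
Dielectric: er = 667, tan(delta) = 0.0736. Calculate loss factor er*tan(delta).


Loss = 667 * 0.0736 = 49.091

49.091


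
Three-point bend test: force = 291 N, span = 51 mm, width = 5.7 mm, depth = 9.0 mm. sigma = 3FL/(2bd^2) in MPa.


sigma = 3*291*51/(2*5.7*9.0^2) = 48.2 MPa

48.2


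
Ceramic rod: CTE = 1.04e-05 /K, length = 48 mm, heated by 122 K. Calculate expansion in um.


dL = 1.04e-05 * 48 * 122 * 1000 = 60.902 um

60.902


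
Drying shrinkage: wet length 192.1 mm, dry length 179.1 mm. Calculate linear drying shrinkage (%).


DS = (192.1 - 179.1) / 192.1 * 100 = 6.77%

6.77


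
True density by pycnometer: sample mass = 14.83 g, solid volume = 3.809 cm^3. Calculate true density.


TD = 14.83 / 3.809 = 3.893 g/cm^3

3.893


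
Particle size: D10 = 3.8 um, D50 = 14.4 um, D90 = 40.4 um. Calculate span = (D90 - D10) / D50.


Span = (40.4 - 3.8) / 14.4 = 36.6 / 14.4 = 2.542

2.542


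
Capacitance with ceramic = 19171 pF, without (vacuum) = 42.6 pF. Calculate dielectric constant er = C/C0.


er = 19171 / 42.6 = 450.02

450.02


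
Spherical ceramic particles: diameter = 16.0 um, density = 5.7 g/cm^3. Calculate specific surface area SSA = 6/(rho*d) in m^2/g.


SSA = 6 / (5.7 * 16.0) = 0.066 m^2/g

0.066


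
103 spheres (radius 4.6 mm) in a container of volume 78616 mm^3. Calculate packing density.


V_sphere = 4/3*pi*4.6^3 = 407.7201 mm^3
Total V = 103*407.7201 = 41995.1703 mm^3
PD = 41995.1703 / 78616 = 0.534

0.534


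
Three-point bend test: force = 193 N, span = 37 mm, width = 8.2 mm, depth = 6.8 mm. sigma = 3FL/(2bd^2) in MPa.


sigma = 3*193*37/(2*8.2*6.8^2) = 28.3 MPa

28.3


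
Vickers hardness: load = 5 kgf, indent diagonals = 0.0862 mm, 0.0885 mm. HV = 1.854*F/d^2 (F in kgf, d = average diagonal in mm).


d_avg = (0.0862+0.0885)/2 = 0.08735 mm
HV = 1.854*5/0.08735^2 = 1215

1215


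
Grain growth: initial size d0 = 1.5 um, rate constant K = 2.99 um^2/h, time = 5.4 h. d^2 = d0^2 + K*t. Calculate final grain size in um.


d^2 = 1.5^2 + 2.99*5.4 = 18.396
d = sqrt(18.396) = 4.29 um

4.29


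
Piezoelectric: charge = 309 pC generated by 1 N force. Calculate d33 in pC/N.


d33 = 309 / 1 = 309.0 pC/N

309.0


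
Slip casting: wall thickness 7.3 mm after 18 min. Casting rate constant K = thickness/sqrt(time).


K = 7.3 / sqrt(18) = 7.3 / 4.2426 = 1.721 mm/min^0.5

1.721


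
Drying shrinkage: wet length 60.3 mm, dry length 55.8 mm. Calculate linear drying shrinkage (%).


DS = (60.3 - 55.8) / 60.3 * 100 = 7.46%

7.46


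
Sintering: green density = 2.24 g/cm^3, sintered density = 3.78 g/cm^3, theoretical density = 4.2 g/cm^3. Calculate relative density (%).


Relative = 3.78 / 4.2 * 100 = 90.0%

90.0


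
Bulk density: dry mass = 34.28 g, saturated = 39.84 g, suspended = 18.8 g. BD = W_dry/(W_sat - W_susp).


BD = 34.28 / (39.84 - 18.8) = 34.28 / 21.04 = 1.629 g/cm^3

1.629


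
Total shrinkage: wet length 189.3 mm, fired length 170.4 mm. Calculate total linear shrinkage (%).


TS = (189.3 - 170.4) / 189.3 * 100 = 9.98%

9.98


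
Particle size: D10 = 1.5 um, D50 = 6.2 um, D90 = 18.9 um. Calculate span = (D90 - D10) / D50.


Span = (18.9 - 1.5) / 6.2 = 17.4 / 6.2 = 2.806

2.806


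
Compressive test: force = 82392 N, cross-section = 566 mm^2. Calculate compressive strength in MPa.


CS = 82392 / 566 = 145.6 MPa

145.6


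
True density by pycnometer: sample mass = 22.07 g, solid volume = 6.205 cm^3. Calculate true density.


TD = 22.07 / 6.205 = 3.557 g/cm^3

3.557


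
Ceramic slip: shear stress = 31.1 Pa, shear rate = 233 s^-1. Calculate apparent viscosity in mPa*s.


eta = tau/gamma * 1000 = 31.1/233 * 1000 = 133.5 mPa*s

133.5


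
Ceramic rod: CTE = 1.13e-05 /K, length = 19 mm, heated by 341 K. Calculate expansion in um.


dL = 1.13e-05 * 19 * 341 * 1000 = 73.213 um

73.213


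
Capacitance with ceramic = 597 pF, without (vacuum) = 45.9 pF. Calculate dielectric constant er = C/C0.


er = 597 / 45.9 = 13.01

13.01


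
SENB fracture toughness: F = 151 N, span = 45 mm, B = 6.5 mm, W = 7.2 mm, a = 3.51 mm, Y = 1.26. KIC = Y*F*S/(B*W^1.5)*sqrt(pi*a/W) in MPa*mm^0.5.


KIC = 1.26*151*45/(6.5*7.2^1.5)*sqrt(pi*3.51/7.2) = 84.37

84.37


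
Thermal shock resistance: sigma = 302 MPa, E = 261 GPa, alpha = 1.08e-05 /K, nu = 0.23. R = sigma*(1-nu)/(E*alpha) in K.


R = 302*(1-0.23)/(261*1000*1.08e-05) = 82 K

82


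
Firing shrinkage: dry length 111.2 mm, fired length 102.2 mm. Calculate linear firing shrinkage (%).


FS = (111.2 - 102.2) / 111.2 * 100 = 8.09%

8.09


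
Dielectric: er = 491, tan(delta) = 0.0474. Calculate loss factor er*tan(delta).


Loss = 491 * 0.0474 = 23.273

23.273


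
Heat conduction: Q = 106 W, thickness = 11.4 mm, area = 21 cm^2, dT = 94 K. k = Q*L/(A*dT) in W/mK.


k = 106*11.4/1000/(21/10000*94) = 6.12 W/mK

6.12


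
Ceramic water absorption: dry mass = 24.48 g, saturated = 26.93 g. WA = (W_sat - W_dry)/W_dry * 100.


WA = (26.93 - 24.48) / 24.48 * 100 = 10.01%

10.01


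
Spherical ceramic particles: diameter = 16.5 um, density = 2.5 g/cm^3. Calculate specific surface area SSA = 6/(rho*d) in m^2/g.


SSA = 6 / (2.5 * 16.5) = 0.145 m^2/g

0.145


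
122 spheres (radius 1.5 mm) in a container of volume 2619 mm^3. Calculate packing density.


V_sphere = 4/3*pi*1.5^3 = 14.1372 mm^3
Total V = 122*14.1372 = 1724.7384 mm^3
PD = 1724.7384 / 2619 = 0.659

0.659


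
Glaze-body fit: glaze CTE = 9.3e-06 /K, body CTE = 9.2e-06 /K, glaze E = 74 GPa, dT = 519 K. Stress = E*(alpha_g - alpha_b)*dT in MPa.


Stress = 74*1000*(9.3e-06 - 9.2e-06)*519 = 3.8 MPa

3.8


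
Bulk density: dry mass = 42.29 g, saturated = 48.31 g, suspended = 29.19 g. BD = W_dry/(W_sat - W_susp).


BD = 42.29 / (48.31 - 29.19) = 42.29 / 19.12 = 2.212 g/cm^3

2.212


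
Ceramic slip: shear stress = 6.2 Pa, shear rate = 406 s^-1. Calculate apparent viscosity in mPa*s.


eta = tau/gamma * 1000 = 6.2/406 * 1000 = 15.3 mPa*s

15.3


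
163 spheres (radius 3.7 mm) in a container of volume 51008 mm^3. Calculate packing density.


V_sphere = 4/3*pi*3.7^3 = 212.1748 mm^3
Total V = 163*212.1748 = 34584.4924 mm^3
PD = 34584.4924 / 51008 = 0.678

0.678


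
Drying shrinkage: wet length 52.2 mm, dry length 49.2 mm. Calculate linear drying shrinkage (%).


DS = (52.2 - 49.2) / 52.2 * 100 = 5.75%

5.75


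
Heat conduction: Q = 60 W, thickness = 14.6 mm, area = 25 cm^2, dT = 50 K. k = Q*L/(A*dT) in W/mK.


k = 60*14.6/1000/(25/10000*50) = 7.01 W/mK

7.01


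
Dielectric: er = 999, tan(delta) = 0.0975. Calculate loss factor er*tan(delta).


Loss = 999 * 0.0975 = 97.403

97.403


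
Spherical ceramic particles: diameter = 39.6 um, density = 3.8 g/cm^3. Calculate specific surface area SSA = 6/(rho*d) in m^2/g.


SSA = 6 / (3.8 * 39.6) = 0.04 m^2/g

0.04


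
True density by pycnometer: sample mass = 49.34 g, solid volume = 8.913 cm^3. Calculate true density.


TD = 49.34 / 8.913 = 5.536 g/cm^3

5.536


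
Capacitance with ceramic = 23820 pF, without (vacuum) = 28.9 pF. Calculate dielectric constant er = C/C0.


er = 23820 / 28.9 = 824.22

824.22


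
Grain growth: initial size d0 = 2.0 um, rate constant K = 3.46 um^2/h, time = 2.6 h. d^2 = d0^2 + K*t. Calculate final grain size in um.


d^2 = 2.0^2 + 3.46*2.6 = 12.996
d = sqrt(12.996) = 3.6 um

3.6


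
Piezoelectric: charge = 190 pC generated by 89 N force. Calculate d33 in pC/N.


d33 = 190 / 89 = 2.1 pC/N

2.1


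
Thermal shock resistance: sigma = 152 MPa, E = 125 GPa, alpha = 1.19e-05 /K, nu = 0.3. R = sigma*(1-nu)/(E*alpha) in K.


R = 152*(1-0.3)/(125*1000*1.19e-05) = 72 K

72


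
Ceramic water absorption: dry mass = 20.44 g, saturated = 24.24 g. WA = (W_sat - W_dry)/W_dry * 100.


WA = (24.24 - 20.44) / 20.44 * 100 = 18.59%

18.59


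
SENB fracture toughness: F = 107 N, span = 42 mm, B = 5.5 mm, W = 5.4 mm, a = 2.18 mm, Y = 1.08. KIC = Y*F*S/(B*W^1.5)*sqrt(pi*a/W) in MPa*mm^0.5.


KIC = 1.08*107*42/(5.5*5.4^1.5)*sqrt(pi*2.18/5.4) = 79.2

79.2


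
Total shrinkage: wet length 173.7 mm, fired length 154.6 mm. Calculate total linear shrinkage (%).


TS = (173.7 - 154.6) / 173.7 * 100 = 11.0%

11.0


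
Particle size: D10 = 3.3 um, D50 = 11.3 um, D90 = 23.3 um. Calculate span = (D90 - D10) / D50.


Span = (23.3 - 3.3) / 11.3 = 20.0 / 11.3 = 1.77

1.77


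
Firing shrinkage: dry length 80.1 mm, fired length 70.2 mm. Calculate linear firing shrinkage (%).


FS = (80.1 - 70.2) / 80.1 * 100 = 12.36%

12.36


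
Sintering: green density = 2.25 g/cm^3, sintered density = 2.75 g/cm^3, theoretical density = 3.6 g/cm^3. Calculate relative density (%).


Relative = 2.75 / 3.6 * 100 = 76.4%

76.4


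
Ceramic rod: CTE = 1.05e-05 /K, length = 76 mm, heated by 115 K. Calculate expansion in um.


dL = 1.05e-05 * 76 * 115 * 1000 = 91.77 um

91.77


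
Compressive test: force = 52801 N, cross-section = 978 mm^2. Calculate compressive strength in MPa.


CS = 52801 / 978 = 54.0 MPa

54.0


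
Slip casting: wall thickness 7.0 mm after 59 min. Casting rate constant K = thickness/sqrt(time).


K = 7.0 / sqrt(59) = 7.0 / 7.6811 = 0.911 mm/min^0.5

0.911


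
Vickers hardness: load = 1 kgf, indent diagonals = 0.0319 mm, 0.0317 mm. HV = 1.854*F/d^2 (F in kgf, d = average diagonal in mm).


d_avg = (0.0319+0.0317)/2 = 0.0318 mm
HV = 1.854*1/0.0318^2 = 1833

1833


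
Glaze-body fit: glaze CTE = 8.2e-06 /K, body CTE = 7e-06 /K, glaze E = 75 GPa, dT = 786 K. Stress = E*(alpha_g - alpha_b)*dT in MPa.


Stress = 75*1000*(8.2e-06 - 7e-06)*786 = 70.7 MPa

70.7


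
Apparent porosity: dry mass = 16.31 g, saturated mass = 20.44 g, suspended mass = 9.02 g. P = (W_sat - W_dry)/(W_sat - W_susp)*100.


P = (20.44 - 16.31) / (20.44 - 9.02) * 100 = 4.13 / 11.42 * 100 = 36.2%

36.2


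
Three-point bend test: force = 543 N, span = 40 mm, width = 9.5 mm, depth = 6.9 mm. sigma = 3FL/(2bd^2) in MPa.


sigma = 3*543*40/(2*9.5*6.9^2) = 72.0 MPa

72.0


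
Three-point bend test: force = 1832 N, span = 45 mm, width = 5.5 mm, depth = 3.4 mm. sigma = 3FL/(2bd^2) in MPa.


sigma = 3*1832*45/(2*5.5*3.4^2) = 1945.0 MPa

1945.0


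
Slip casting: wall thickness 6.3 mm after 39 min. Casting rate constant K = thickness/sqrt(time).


K = 6.3 / sqrt(39) = 6.3 / 6.245 = 1.009 mm/min^0.5

1.009


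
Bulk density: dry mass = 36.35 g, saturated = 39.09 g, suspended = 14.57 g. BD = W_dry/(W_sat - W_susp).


BD = 36.35 / (39.09 - 14.57) = 36.35 / 24.52 = 1.482 g/cm^3

1.482


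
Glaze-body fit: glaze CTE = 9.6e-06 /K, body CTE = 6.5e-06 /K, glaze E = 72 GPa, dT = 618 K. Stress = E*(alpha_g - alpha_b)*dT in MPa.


Stress = 72*1000*(9.6e-06 - 6.5e-06)*618 = 137.9 MPa

137.9


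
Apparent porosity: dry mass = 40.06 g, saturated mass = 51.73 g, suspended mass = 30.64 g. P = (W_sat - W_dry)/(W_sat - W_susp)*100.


P = (51.73 - 40.06) / (51.73 - 30.64) * 100 = 11.67 / 21.09 * 100 = 55.3%

55.3


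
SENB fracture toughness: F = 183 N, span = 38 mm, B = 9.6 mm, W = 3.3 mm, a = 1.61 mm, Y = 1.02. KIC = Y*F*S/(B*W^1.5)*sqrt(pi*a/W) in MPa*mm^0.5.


KIC = 1.02*183*38/(9.6*3.3^1.5)*sqrt(pi*1.61/3.3) = 152.59

152.59


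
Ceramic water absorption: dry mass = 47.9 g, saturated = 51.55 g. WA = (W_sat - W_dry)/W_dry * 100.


WA = (51.55 - 47.9) / 47.9 * 100 = 7.62%

7.62


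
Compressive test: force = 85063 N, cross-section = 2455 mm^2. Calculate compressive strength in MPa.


CS = 85063 / 2455 = 34.6 MPa

34.6


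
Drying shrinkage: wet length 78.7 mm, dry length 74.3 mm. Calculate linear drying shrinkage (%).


DS = (78.7 - 74.3) / 78.7 * 100 = 5.59%

5.59


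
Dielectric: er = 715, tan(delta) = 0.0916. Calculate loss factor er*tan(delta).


Loss = 715 * 0.0916 = 65.494

65.494


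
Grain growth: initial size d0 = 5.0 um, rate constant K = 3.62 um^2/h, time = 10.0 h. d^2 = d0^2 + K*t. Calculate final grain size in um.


d^2 = 5.0^2 + 3.62*10.0 = 61.2
d = sqrt(61.2) = 7.82 um

7.82


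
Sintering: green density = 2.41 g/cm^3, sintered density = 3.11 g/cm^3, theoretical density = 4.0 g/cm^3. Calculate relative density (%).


Relative = 3.11 / 4.0 * 100 = 77.8%

77.8


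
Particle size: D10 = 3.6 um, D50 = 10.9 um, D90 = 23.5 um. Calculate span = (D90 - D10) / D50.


Span = (23.5 - 3.6) / 10.9 = 19.9 / 10.9 = 1.826

1.826


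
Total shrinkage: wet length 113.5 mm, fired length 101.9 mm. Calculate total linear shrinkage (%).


TS = (113.5 - 101.9) / 113.5 * 100 = 10.22%

10.22


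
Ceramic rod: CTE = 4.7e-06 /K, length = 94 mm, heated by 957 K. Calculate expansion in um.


dL = 4.7e-06 * 94 * 957 * 1000 = 422.803 um

422.803


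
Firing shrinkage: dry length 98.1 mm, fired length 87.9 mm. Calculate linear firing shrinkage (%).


FS = (98.1 - 87.9) / 98.1 * 100 = 10.4%

10.4


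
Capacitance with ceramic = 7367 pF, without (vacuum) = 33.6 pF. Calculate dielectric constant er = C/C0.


er = 7367 / 33.6 = 219.26

219.26


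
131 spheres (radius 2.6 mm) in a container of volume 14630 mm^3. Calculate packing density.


V_sphere = 4/3*pi*2.6^3 = 73.6222 mm^3
Total V = 131*73.6222 = 9644.5082 mm^3
PD = 9644.5082 / 14630 = 0.659

0.659


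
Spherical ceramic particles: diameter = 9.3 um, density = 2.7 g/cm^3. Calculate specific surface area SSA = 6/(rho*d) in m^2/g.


SSA = 6 / (2.7 * 9.3) = 0.239 m^2/g

0.239


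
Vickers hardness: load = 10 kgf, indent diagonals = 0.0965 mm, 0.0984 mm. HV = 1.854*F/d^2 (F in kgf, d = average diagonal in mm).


d_avg = (0.0965+0.0984)/2 = 0.09745 mm
HV = 1.854*10/0.09745^2 = 1952

1952


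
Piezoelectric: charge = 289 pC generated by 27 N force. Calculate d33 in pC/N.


d33 = 289 / 27 = 10.7 pC/N

10.7


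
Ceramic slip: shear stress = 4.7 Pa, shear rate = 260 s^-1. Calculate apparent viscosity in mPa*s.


eta = tau/gamma * 1000 = 4.7/260 * 1000 = 18.1 mPa*s

18.1


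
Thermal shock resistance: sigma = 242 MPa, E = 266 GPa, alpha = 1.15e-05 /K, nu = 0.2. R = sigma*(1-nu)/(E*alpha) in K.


R = 242*(1-0.2)/(266*1000*1.15e-05) = 63 K

63


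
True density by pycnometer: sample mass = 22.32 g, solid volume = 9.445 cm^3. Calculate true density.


TD = 22.32 / 9.445 = 2.363 g/cm^3

2.363


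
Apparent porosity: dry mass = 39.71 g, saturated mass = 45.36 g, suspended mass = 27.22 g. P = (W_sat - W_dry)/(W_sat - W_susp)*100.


P = (45.36 - 39.71) / (45.36 - 27.22) * 100 = 5.65 / 18.14 * 100 = 31.1%

31.1


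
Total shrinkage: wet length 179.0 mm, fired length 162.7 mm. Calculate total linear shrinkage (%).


TS = (179.0 - 162.7) / 179.0 * 100 = 9.11%

9.11


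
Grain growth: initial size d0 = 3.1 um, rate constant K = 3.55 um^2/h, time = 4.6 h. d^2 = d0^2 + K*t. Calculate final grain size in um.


d^2 = 3.1^2 + 3.55*4.6 = 25.94
d = sqrt(25.94) = 5.09 um

5.09


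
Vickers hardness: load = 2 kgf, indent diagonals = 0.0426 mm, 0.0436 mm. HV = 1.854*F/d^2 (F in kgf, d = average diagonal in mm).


d_avg = (0.0426+0.0436)/2 = 0.0431 mm
HV = 1.854*2/0.0431^2 = 1996

1996


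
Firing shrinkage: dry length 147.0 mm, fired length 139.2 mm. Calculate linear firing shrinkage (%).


FS = (147.0 - 139.2) / 147.0 * 100 = 5.31%

5.31


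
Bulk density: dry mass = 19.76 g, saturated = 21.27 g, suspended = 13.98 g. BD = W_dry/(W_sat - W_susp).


BD = 19.76 / (21.27 - 13.98) = 19.76 / 7.29 = 2.711 g/cm^3

2.711


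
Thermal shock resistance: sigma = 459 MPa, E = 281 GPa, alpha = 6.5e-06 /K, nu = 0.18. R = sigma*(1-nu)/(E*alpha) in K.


R = 459*(1-0.18)/(281*1000*6.5e-06) = 206 K

206


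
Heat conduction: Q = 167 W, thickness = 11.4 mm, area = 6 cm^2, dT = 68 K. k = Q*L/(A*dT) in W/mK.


k = 167*11.4/1000/(6/10000*68) = 46.66 W/mK

46.66


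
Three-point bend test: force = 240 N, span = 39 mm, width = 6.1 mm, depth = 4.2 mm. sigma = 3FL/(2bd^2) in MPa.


sigma = 3*240*39/(2*6.1*4.2^2) = 130.5 MPa

130.5


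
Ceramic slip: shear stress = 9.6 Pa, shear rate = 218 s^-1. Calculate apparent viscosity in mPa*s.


eta = tau/gamma * 1000 = 9.6/218 * 1000 = 44.0 mPa*s

44.0


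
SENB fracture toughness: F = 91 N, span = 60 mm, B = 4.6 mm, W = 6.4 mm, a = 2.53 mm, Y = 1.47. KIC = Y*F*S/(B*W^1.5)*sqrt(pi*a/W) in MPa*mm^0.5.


KIC = 1.47*91*60/(4.6*6.4^1.5)*sqrt(pi*2.53/6.4) = 120.1

120.1


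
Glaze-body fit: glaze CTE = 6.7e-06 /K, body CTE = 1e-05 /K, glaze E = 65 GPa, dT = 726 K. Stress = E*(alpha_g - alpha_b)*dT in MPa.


Stress = 65*1000*(6.7e-06 - 1e-05)*726 = -155.7 MPa

-155.7


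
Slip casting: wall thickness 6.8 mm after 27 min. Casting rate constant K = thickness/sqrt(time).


K = 6.8 / sqrt(27) = 6.8 / 5.1962 = 1.309 mm/min^0.5

1.309


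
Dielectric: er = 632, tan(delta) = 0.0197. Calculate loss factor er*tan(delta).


Loss = 632 * 0.0197 = 12.45

12.45


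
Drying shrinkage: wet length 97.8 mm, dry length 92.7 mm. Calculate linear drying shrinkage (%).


DS = (97.8 - 92.7) / 97.8 * 100 = 5.21%

5.21


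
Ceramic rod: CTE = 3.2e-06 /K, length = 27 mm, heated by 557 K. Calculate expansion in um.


dL = 3.2e-06 * 27 * 557 * 1000 = 48.125 um

48.125


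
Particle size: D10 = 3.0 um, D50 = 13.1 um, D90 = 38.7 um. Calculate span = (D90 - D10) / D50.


Span = (38.7 - 3.0) / 13.1 = 35.7 / 13.1 = 2.725

2.725


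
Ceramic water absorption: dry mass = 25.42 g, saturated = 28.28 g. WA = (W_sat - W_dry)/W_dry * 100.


WA = (28.28 - 25.42) / 25.42 * 100 = 11.25%

11.25


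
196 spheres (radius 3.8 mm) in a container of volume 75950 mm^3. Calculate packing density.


V_sphere = 4/3*pi*3.8^3 = 229.8473 mm^3
Total V = 196*229.8473 = 45050.0708 mm^3
PD = 45050.0708 / 75950 = 0.593

0.593


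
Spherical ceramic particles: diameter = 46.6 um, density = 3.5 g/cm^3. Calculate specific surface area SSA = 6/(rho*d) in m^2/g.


SSA = 6 / (3.5 * 46.6) = 0.037 m^2/g

0.037


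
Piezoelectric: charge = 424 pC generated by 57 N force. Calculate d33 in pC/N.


d33 = 424 / 57 = 7.4 pC/N

7.4


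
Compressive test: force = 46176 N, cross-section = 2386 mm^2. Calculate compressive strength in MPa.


CS = 46176 / 2386 = 19.4 MPa

19.4


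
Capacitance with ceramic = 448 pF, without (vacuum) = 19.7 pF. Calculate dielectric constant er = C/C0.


er = 448 / 19.7 = 22.74

22.74


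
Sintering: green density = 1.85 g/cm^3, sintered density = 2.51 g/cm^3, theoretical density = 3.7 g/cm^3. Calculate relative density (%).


Relative = 2.51 / 3.7 * 100 = 67.8%

67.8


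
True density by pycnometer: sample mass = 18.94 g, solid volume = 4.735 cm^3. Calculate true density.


TD = 18.94 / 4.735 = 4.0 g/cm^3

4.0


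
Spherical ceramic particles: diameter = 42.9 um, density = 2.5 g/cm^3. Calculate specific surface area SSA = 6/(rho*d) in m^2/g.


SSA = 6 / (2.5 * 42.9) = 0.056 m^2/g

0.056


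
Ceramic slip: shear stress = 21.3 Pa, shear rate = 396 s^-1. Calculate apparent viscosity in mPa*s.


eta = tau/gamma * 1000 = 21.3/396 * 1000 = 53.8 mPa*s

53.8


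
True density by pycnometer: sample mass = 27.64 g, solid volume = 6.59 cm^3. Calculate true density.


TD = 27.64 / 6.59 = 4.194 g/cm^3

4.194


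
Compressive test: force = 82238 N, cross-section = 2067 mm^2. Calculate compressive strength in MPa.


CS = 82238 / 2067 = 39.8 MPa

39.8


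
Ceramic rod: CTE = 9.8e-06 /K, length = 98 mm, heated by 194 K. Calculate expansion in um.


dL = 9.8e-06 * 98 * 194 * 1000 = 186.318 um

186.318


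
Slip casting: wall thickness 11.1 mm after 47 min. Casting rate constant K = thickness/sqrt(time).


K = 11.1 / sqrt(47) = 11.1 / 6.8557 = 1.619 mm/min^0.5

1.619


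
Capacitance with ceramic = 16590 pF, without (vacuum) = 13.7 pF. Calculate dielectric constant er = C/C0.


er = 16590 / 13.7 = 1210.95

1210.95


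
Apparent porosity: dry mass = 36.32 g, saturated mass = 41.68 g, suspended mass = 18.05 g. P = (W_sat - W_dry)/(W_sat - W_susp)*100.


P = (41.68 - 36.32) / (41.68 - 18.05) * 100 = 5.36 / 23.63 * 100 = 22.7%

22.7


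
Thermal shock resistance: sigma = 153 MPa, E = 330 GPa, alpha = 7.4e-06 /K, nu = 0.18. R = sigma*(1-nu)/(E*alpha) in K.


R = 153*(1-0.18)/(330*1000*7.4e-06) = 51 K

51


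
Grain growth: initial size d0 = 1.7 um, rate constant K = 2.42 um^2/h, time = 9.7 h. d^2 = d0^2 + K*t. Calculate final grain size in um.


d^2 = 1.7^2 + 2.42*9.7 = 26.364
d = sqrt(26.364) = 5.13 um

5.13


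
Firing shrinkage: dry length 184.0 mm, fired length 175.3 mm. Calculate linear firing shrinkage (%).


FS = (184.0 - 175.3) / 184.0 * 100 = 4.73%

4.73


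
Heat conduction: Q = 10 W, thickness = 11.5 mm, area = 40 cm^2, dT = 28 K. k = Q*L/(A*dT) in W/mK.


k = 10*11.5/1000/(40/10000*28) = 1.03 W/mK

1.03


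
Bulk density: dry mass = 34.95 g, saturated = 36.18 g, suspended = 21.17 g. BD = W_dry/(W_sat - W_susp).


BD = 34.95 / (36.18 - 21.17) = 34.95 / 15.01 = 2.328 g/cm^3

2.328


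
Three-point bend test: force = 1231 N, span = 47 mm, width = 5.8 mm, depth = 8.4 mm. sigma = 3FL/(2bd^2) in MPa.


sigma = 3*1231*47/(2*5.8*8.4^2) = 212.1 MPa

212.1


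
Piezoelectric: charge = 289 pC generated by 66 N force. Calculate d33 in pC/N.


d33 = 289 / 66 = 4.4 pC/N

4.4


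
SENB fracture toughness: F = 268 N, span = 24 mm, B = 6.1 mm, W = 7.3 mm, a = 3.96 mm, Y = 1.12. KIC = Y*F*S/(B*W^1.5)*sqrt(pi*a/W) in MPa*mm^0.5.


KIC = 1.12*268*24/(6.1*7.3^1.5)*sqrt(pi*3.96/7.3) = 78.16

78.16


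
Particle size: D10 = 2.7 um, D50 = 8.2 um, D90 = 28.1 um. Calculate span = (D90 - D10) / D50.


Span = (28.1 - 2.7) / 8.2 = 25.4 / 8.2 = 3.098

3.098


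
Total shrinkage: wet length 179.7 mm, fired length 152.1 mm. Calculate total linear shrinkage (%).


TS = (179.7 - 152.1) / 179.7 * 100 = 15.36%

15.36


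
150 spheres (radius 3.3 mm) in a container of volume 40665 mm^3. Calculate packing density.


V_sphere = 4/3*pi*3.3^3 = 150.5326 mm^3
Total V = 150*150.5326 = 22579.89 mm^3
PD = 22579.89 / 40665 = 0.555

0.555


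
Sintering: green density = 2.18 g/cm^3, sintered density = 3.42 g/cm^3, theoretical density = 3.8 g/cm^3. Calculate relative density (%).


Relative = 3.42 / 3.8 * 100 = 90.0%

90.0


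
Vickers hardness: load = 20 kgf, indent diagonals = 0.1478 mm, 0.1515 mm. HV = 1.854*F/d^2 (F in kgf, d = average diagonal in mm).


d_avg = (0.1478+0.1515)/2 = 0.14965 mm
HV = 1.854*20/0.14965^2 = 1656

1656


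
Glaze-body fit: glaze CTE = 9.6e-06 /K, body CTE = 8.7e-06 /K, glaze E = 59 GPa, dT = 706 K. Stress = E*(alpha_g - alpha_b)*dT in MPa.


Stress = 59*1000*(9.6e-06 - 8.7e-06)*706 = 37.5 MPa

37.5


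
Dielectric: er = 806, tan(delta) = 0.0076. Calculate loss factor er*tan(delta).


Loss = 806 * 0.0076 = 6.126

6.126


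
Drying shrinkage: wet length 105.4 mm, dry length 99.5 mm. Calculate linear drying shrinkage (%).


DS = (105.4 - 99.5) / 105.4 * 100 = 5.6%

5.6


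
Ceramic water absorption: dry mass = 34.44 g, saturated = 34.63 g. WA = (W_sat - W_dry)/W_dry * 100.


WA = (34.63 - 34.44) / 34.44 * 100 = 0.55%

0.55


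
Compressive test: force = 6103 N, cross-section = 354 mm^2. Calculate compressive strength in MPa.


CS = 6103 / 354 = 17.2 MPa

17.2


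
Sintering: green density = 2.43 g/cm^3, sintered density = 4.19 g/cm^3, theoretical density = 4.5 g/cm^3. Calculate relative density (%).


Relative = 4.19 / 4.5 * 100 = 93.1%

93.1


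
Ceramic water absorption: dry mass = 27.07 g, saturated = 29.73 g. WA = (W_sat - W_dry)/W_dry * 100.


WA = (29.73 - 27.07) / 27.07 * 100 = 9.83%

9.83


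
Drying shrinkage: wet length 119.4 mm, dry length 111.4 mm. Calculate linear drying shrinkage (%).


DS = (119.4 - 111.4) / 119.4 * 100 = 6.7%

6.7


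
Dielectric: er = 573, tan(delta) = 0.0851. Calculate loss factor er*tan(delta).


Loss = 573 * 0.0851 = 48.762

48.762


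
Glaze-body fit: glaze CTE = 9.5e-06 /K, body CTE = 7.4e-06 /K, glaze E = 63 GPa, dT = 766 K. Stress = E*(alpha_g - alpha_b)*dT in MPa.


Stress = 63*1000*(9.5e-06 - 7.4e-06)*766 = 101.3 MPa

101.3


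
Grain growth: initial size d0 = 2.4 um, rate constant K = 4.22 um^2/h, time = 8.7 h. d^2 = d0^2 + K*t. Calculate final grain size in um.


d^2 = 2.4^2 + 4.22*8.7 = 42.474
d = sqrt(42.474) = 6.52 um

6.52


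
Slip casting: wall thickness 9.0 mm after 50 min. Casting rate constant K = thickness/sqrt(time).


K = 9.0 / sqrt(50) = 9.0 / 7.0711 = 1.273 mm/min^0.5

1.273


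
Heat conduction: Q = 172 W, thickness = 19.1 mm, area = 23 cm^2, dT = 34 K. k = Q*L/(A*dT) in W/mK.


k = 172*19.1/1000/(23/10000*34) = 42.01 W/mK

42.01


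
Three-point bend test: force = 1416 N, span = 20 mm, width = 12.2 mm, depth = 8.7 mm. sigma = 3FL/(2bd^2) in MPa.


sigma = 3*1416*20/(2*12.2*8.7^2) = 46.0 MPa

46.0


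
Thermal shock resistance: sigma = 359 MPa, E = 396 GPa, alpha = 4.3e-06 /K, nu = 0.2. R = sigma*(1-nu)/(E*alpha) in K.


R = 359*(1-0.2)/(396*1000*4.3e-06) = 169 K

169


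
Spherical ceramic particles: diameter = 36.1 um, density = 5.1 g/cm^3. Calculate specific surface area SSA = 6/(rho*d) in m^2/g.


SSA = 6 / (5.1 * 36.1) = 0.033 m^2/g

0.033


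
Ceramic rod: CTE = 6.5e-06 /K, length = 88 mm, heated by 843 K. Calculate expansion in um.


dL = 6.5e-06 * 88 * 843 * 1000 = 482.196 um

482.196


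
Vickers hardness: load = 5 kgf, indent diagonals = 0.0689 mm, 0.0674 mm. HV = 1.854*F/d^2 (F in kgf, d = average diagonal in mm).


d_avg = (0.0689+0.0674)/2 = 0.06815 mm
HV = 1.854*5/0.06815^2 = 1996

1996


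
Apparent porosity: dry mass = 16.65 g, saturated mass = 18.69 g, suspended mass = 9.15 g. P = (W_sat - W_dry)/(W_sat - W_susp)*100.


P = (18.69 - 16.65) / (18.69 - 9.15) * 100 = 2.04 / 9.54 * 100 = 21.4%

21.4


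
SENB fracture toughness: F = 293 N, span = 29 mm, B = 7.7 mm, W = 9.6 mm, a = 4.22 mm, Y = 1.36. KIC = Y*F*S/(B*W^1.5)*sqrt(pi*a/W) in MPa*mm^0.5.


KIC = 1.36*293*29/(7.7*9.6^1.5)*sqrt(pi*4.22/9.6) = 59.29

59.29


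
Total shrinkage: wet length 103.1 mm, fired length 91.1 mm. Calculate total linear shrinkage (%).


TS = (103.1 - 91.1) / 103.1 * 100 = 11.64%

11.64


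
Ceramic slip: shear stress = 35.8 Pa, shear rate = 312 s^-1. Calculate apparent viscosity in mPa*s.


eta = tau/gamma * 1000 = 35.8/312 * 1000 = 114.7 mPa*s

114.7


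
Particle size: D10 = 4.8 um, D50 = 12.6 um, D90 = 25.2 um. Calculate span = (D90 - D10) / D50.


Span = (25.2 - 4.8) / 12.6 = 20.4 / 12.6 = 1.619

1.619


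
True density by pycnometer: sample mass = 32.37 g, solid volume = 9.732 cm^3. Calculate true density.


TD = 32.37 / 9.732 = 3.326 g/cm^3

3.326


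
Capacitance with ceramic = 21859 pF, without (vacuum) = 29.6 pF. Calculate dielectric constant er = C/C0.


er = 21859 / 29.6 = 738.48

738.48


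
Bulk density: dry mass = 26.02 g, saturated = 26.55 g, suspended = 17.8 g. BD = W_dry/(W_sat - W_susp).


BD = 26.02 / (26.55 - 17.8) = 26.02 / 8.75 = 2.974 g/cm^3

2.974


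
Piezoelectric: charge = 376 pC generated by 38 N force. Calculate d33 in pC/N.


d33 = 376 / 38 = 9.9 pC/N

9.9


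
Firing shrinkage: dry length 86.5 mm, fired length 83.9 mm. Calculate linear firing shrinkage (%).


FS = (86.5 - 83.9) / 86.5 * 100 = 3.01%

3.01


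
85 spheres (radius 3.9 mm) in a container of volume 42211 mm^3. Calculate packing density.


V_sphere = 4/3*pi*3.9^3 = 248.4748 mm^3
Total V = 85*248.4748 = 21120.358 mm^3
PD = 21120.358 / 42211 = 0.5

0.5


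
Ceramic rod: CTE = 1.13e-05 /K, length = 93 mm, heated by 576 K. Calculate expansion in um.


dL = 1.13e-05 * 93 * 576 * 1000 = 605.318 um

605.318


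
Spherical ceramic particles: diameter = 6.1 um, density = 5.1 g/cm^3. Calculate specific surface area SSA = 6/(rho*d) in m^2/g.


SSA = 6 / (5.1 * 6.1) = 0.193 m^2/g

0.193


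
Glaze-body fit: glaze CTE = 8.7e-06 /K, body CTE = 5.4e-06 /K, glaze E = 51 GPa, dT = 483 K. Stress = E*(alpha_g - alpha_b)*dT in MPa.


Stress = 51*1000*(8.7e-06 - 5.4e-06)*483 = 81.3 MPa

81.3


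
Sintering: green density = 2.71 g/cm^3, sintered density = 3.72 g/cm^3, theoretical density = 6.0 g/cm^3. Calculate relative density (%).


Relative = 3.72 / 6.0 * 100 = 62.0%

62.0


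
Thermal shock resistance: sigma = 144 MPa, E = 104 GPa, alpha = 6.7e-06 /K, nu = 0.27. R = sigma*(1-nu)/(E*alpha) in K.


R = 144*(1-0.27)/(104*1000*6.7e-06) = 151 K

151


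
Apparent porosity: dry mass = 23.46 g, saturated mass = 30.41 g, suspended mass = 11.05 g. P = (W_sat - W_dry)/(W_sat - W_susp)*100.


P = (30.41 - 23.46) / (30.41 - 11.05) * 100 = 6.95 / 19.36 * 100 = 35.9%

35.9


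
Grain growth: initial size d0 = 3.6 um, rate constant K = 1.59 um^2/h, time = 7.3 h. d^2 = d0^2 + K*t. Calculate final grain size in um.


d^2 = 3.6^2 + 1.59*7.3 = 24.567
d = sqrt(24.567) = 4.96 um

4.96


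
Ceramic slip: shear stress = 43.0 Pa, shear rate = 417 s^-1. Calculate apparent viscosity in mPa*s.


eta = tau/gamma * 1000 = 43.0/417 * 1000 = 103.1 mPa*s

103.1


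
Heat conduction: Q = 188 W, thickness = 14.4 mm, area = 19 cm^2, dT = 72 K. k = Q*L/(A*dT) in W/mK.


k = 188*14.4/1000/(19/10000*72) = 19.79 W/mK

19.79


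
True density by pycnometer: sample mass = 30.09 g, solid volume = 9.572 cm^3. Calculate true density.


TD = 30.09 / 9.572 = 3.144 g/cm^3

3.144


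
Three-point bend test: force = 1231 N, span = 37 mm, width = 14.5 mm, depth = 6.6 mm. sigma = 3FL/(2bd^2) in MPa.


sigma = 3*1231*37/(2*14.5*6.6^2) = 108.2 MPa

108.2


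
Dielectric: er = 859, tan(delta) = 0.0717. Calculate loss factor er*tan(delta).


Loss = 859 * 0.0717 = 61.59

61.59


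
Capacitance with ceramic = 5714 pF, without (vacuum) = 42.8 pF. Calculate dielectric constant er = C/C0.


er = 5714 / 42.8 = 133.5

133.5


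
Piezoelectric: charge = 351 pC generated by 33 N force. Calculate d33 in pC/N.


d33 = 351 / 33 = 10.6 pC/N

10.6


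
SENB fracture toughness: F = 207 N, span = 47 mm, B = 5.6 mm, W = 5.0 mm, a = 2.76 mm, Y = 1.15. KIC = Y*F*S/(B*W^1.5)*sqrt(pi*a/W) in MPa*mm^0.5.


KIC = 1.15*207*47/(5.6*5.0^1.5)*sqrt(pi*2.76/5.0) = 235.32

235.32


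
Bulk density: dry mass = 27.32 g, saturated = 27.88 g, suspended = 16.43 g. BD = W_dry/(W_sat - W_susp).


BD = 27.32 / (27.88 - 16.43) = 27.32 / 11.45 = 2.386 g/cm^3

2.386


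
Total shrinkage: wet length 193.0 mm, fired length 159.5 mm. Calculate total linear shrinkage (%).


TS = (193.0 - 159.5) / 193.0 * 100 = 17.36%

17.36


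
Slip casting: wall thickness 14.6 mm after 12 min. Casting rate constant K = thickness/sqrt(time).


K = 14.6 / sqrt(12) = 14.6 / 3.4641 = 4.215 mm/min^0.5

4.215


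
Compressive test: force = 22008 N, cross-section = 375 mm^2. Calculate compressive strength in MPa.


CS = 22008 / 375 = 58.7 MPa

58.7


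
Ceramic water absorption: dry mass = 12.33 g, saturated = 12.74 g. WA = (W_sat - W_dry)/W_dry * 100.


WA = (12.74 - 12.33) / 12.33 * 100 = 3.33%

3.33


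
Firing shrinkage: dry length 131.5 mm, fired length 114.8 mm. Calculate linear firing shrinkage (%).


FS = (131.5 - 114.8) / 131.5 * 100 = 12.7%

12.7


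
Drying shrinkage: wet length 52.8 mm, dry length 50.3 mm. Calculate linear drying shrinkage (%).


DS = (52.8 - 50.3) / 52.8 * 100 = 4.73%

4.73
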